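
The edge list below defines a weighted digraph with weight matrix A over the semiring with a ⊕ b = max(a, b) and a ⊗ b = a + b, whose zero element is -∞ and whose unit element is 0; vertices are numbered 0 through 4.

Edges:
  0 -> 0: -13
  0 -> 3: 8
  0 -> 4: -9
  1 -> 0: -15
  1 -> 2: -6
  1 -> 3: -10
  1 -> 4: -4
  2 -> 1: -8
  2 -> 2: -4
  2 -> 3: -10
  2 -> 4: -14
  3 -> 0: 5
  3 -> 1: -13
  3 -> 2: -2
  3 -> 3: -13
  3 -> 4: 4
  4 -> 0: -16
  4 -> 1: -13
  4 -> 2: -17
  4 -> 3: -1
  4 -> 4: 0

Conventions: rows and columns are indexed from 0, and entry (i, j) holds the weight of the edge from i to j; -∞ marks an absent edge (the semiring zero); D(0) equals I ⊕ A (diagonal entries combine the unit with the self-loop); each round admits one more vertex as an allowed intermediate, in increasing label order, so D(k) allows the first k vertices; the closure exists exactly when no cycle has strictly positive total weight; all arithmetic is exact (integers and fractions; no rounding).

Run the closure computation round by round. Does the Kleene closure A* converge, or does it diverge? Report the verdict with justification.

D(0):
  [0, -∞, -∞, 8, -9]
  [-15, 0, -6, -10, -4]
  [-∞, -8, 0, -10, -14]
  [5, -13, -2, 0, 4]
  [-16, -13, -17, -1, 0]
Detection: at round 1, diagonal entry (3, 3) turns strictly positive.
Key observation: the cycle 3->0->3 has total weight 5 + 8, which is strictly positive.
Answer: DIVERGES — positive cycle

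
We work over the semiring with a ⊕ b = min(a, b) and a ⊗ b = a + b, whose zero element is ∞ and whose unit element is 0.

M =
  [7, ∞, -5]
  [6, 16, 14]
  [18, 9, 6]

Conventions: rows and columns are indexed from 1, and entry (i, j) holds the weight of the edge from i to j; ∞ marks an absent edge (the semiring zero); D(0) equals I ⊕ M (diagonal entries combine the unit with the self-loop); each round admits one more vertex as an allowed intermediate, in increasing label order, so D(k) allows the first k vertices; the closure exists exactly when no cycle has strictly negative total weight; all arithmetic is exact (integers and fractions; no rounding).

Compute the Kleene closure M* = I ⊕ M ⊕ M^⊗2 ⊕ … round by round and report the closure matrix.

D(0):
  [0, ∞, -5]
  [6, 0, 14]
  [18, 9, 0]
D(1):
  [0, ∞, -5]
  [6, 0, 1]
  [18, 9, 0]
D(2):
  [0, ∞, -5]
  [6, 0, 1]
  [15, 9, 0]
D(3):
  [0, 4, -5]
  [6, 0, 1]
  [15, 9, 0]
Answer: M* = [[0, 4, -5], [6, 0, 1], [15, 9, 0]]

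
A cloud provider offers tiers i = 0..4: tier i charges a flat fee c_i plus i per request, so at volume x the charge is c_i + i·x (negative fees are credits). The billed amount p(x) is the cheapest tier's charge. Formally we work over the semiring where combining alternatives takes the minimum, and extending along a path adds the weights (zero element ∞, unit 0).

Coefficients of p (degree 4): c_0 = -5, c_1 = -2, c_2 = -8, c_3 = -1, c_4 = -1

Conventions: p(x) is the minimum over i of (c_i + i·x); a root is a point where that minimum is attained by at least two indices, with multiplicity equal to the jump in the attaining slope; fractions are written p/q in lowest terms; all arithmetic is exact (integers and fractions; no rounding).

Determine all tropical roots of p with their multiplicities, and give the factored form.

hull edge (i=0, c=-5) to (i=2, c=-8): slope -3/2, span 2
hull edge (i=2, c=-8) to (i=4, c=-1): slope 7/2, span 2
Factored form: p(x) = -1 ⊗ (x ⊕ (-7/2)) ⊗ (x ⊕ (-7/2)) ⊗ (x ⊕ 3/2) ⊗ (x ⊕ 3/2)
Answer: roots = -7/2 (mult 2), 3/2 (mult 2)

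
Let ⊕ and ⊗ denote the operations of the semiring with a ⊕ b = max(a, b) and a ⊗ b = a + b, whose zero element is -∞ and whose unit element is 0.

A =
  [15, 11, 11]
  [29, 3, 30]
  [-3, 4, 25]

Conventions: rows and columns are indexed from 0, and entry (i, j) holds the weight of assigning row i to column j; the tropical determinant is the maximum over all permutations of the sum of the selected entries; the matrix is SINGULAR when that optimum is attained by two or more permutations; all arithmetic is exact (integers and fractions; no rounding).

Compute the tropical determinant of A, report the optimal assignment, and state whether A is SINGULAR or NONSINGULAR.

σ = (0, 1, 2): 15 + 3 + 25 = 43
σ = (0, 2, 1): 15 + 30 + 4 = 49
σ = (1, 0, 2): 11 + 29 + 25 = 65
σ = (1, 2, 0): 11 + 30 + (-3) = 38
σ = (2, 0, 1): 11 + 29 + 4 = 44
σ = (2, 1, 0): 11 + 3 + (-3) = 11
Optimal value attained by: σ = (1, 0, 2).
Answer: det⊕(A) = 65; verdict: NONSINGULAR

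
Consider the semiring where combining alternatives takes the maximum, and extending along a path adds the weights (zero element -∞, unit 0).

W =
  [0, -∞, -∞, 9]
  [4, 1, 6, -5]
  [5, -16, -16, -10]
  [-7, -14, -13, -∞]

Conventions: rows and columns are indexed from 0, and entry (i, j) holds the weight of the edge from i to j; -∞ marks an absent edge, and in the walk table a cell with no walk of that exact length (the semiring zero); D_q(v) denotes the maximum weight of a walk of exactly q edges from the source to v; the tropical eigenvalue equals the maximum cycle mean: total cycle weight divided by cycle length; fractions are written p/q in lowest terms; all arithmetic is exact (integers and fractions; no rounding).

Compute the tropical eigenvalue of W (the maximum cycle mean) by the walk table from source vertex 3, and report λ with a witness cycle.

q=0: [-∞, -∞, -∞, 0]
q=1: [-7, -14, -13, -∞]
q=2: [-7, -13, -8, 2]
q=3: [-3, -12, -7, 2]
q=4: [-2, -11, -6, 6]
Optimal cycle mean attained by: cycle 0->3->1->2->0, total 9 + (-14) + 6 + 5, length 4.
Answer: λ = 3/2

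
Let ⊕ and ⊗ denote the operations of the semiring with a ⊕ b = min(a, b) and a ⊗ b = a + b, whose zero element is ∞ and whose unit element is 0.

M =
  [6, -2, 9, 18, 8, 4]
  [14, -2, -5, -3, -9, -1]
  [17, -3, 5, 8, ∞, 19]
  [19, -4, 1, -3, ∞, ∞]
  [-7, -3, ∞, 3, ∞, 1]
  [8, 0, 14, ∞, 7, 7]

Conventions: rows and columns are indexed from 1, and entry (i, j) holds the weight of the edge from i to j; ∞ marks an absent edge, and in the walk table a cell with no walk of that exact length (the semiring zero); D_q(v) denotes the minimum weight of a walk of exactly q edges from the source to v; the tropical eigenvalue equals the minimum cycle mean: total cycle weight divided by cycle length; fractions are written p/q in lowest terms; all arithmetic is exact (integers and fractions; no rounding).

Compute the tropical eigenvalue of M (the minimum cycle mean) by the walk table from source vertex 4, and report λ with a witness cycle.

q=0: [∞, ∞, ∞, 0, ∞, ∞]
q=1: [19, -4, 1, -3, ∞, ∞]
q=2: [10, -7, -9, -7, -13, -5]
q=3: [-20, -16, -12, -10, -16, -12]
q=4: [-23, -22, -21, -19, -25, -17]
q=5: [-32, -28, -27, -25, -31, -24]
q=6: [-38, -34, -33, -31, -37, -30]
Optimal cycle mean attained by: cycle 1->2->5->1, total (-2) + (-9) + (-7), length 3.
Answer: λ = -6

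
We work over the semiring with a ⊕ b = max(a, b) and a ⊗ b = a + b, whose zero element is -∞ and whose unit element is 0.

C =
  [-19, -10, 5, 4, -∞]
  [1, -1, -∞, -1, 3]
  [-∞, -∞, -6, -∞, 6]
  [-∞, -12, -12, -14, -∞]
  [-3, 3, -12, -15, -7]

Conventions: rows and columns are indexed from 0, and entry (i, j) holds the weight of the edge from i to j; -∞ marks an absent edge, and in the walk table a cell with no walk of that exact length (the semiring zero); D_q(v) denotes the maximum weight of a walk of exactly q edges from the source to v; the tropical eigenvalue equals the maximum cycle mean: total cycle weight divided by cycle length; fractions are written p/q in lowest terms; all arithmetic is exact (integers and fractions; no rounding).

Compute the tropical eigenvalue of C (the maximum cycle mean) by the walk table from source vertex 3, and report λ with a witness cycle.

q=0: [-∞, -∞, -∞, 0, -∞]
q=1: [-∞, -12, -12, -14, -∞]
q=2: [-11, -13, -18, -13, -6]
q=3: [-9, -3, -6, -7, -10]
q=4: [-2, -4, -4, -4, 0]
q=5: [-3, 3, 3, 2, 2]
Optimal cycle mean attained by: cycle 0->2->4->1->0, total 5 + 6 + 3 + 1, length 4.
Answer: λ = 15/4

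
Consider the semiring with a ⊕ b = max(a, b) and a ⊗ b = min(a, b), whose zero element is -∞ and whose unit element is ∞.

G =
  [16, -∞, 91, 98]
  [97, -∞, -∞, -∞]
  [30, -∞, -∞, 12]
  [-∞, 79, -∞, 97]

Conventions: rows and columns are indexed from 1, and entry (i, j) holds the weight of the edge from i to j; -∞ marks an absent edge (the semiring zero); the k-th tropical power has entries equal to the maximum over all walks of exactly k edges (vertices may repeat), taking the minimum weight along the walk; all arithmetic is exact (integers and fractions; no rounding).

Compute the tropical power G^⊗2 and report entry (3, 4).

G^⊗2:
  [30, 79, 16, 97]
  [16, -∞, 91, 97]
  [16, 12, 30, 30]
  [79, 79, -∞, 97]
Key observation: the optimum is the walk 3->1->4, with weight 30 min 98 = 30.
Optimal value attained by: walk 3->1->4.
Answer: (G^⊗2)[3][4] = 30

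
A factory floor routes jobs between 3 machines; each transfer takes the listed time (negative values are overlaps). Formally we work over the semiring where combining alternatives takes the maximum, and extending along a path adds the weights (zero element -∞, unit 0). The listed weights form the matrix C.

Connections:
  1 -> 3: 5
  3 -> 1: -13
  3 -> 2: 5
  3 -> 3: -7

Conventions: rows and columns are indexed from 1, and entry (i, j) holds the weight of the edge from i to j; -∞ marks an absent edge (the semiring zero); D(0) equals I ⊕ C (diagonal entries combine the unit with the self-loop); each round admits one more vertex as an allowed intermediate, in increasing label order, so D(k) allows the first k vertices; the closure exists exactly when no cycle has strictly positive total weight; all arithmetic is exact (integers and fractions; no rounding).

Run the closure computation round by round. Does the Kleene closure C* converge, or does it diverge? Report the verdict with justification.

D(0):
  [0, -∞, 5]
  [-∞, 0, -∞]
  [-13, 5, 0]
D(1):
  [0, -∞, 5]
  [-∞, 0, -∞]
  [-13, 5, 0]
D(2):
  [0, -∞, 5]
  [-∞, 0, -∞]
  [-13, 5, 0]
D(3):
  [0, 10, 5]
  [-∞, 0, -∞]
  [-13, 5, 0]
Key observation: every diagonal entry stays at the unit through all rounds, so no improving cycle exists.
Answer: CONVERGES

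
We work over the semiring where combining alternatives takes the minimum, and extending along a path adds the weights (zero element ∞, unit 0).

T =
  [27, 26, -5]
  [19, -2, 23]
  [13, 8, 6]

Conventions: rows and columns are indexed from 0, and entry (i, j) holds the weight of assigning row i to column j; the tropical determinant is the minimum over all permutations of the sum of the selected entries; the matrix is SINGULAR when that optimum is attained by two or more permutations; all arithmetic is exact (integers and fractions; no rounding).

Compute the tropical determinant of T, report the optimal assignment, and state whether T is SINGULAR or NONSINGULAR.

σ = (0, 1, 2): 27 + (-2) + 6 = 31
σ = (0, 2, 1): 27 + 23 + 8 = 58
σ = (1, 0, 2): 26 + 19 + 6 = 51
σ = (1, 2, 0): 26 + 23 + 13 = 62
σ = (2, 0, 1): (-5) + 19 + 8 = 22
σ = (2, 1, 0): (-5) + (-2) + 13 = 6
Optimal value attained by: σ = (2, 1, 0).
Answer: det⊕(T) = 6; verdict: NONSINGULAR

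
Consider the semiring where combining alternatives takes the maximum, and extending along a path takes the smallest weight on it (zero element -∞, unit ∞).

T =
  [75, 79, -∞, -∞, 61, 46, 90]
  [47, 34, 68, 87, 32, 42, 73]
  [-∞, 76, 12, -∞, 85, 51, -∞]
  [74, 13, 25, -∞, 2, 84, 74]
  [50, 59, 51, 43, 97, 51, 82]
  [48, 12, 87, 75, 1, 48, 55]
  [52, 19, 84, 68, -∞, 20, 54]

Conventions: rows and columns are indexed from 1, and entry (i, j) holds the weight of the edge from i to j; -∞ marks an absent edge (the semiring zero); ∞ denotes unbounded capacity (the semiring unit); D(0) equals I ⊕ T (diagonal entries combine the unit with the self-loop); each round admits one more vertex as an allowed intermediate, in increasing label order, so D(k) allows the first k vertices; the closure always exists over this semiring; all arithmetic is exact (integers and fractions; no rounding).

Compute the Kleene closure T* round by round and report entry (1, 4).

D(0):
  [∞, 79, -∞, -∞, 61, 46, 90]
  [47, ∞, 68, 87, 32, 42, 73]
  [-∞, 76, ∞, -∞, 85, 51, -∞]
  [74, 13, 25, ∞, 2, 84, 74]
  [50, 59, 51, 43, ∞, 51, 82]
  [48, 12, 87, 75, 1, ∞, 55]
  [52, 19, 84, 68, -∞, 20, ∞]
D(1):
  [∞, 79, -∞, -∞, 61, 46, 90]
  [47, ∞, 68, 87, 47, 46, 73]
  [-∞, 76, ∞, -∞, 85, 51, -∞]
  [74, 74, 25, ∞, 61, 84, 74]
  [50, 59, 51, 43, ∞, 51, 82]
  [48, 48, 87, 75, 48, ∞, 55]
  [52, 52, 84, 68, 52, 46, ∞]
D(2):
  [∞, 79, 68, 79, 61, 46, 90]
  [47, ∞, 68, 87, 47, 46, 73]
  [47, 76, ∞, 76, 85, 51, 73]
  [74, 74, 68, ∞, 61, 84, 74]
  [50, 59, 59, 59, ∞, 51, 82]
  [48, 48, 87, 75, 48, ∞, 55]
  [52, 52, 84, 68, 52, 46, ∞]
D(3):
  [∞, 79, 68, 79, 68, 51, 90]
  [47, ∞, 68, 87, 68, 51, 73]
  [47, 76, ∞, 76, 85, 51, 73]
  [74, 74, 68, ∞, 68, 84, 74]
  [50, 59, 59, 59, ∞, 51, 82]
  [48, 76, 87, 76, 85, ∞, 73]
  [52, 76, 84, 76, 84, 51, ∞]
D(4):
  [∞, 79, 68, 79, 68, 79, 90]
  [74, ∞, 68, 87, 68, 84, 74]
  [74, 76, ∞, 76, 85, 76, 74]
  [74, 74, 68, ∞, 68, 84, 74]
  [59, 59, 59, 59, ∞, 59, 82]
  [74, 76, 87, 76, 85, ∞, 74]
  [74, 76, 84, 76, 84, 76, ∞]
D(5):
  [∞, 79, 68, 79, 68, 79, 90]
  [74, ∞, 68, 87, 68, 84, 74]
  [74, 76, ∞, 76, 85, 76, 82]
  [74, 74, 68, ∞, 68, 84, 74]
  [59, 59, 59, 59, ∞, 59, 82]
  [74, 76, 87, 76, 85, ∞, 82]
  [74, 76, 84, 76, 84, 76, ∞]
D(6):
  [∞, 79, 79, 79, 79, 79, 90]
  [74, ∞, 84, 87, 84, 84, 82]
  [74, 76, ∞, 76, 85, 76, 82]
  [74, 76, 84, ∞, 84, 84, 82]
  [59, 59, 59, 59, ∞, 59, 82]
  [74, 76, 87, 76, 85, ∞, 82]
  [74, 76, 84, 76, 84, 76, ∞]
D(7):
  [∞, 79, 84, 79, 84, 79, 90]
  [74, ∞, 84, 87, 84, 84, 82]
  [74, 76, ∞, 76, 85, 76, 82]
  [74, 76, 84, ∞, 84, 84, 82]
  [74, 76, 82, 76, ∞, 76, 82]
  [74, 76, 87, 76, 85, ∞, 82]
  [74, 76, 84, 76, 84, 76, ∞]
Answer: T*[1][4] = 79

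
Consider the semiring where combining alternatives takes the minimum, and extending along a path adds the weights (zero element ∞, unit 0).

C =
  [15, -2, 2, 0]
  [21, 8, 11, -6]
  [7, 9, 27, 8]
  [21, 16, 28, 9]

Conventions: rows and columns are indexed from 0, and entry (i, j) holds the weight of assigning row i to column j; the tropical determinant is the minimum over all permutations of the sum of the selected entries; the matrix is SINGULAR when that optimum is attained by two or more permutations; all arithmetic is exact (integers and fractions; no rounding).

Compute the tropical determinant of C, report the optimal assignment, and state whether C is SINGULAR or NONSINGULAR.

σ = (0, 1, 2, 3): 15 + 8 + 27 + 9 = 59
σ = (0, 1, 3, 2): 15 + 8 + 8 + 28 = 59
σ = (0, 2, 1, 3): 15 + 11 + 9 + 9 = 44
σ = (0, 2, 3, 1): 15 + 11 + 8 + 16 = 50
σ = (0, 3, 1, 2): 15 + (-6) + 9 + 28 = 46
σ = (0, 3, 2, 1): 15 + (-6) + 27 + 16 = 52
σ = (1, 0, 2, 3): (-2) + 21 + 27 + 9 = 55
σ = (1, 0, 3, 2): (-2) + 21 + 8 + 28 = 55
σ = (1, 2, 0, 3): (-2) + 11 + 7 + 9 = 25
σ = (1, 2, 3, 0): (-2) + 11 + 8 + 21 = 38
σ = (1, 3, 0, 2): (-2) + (-6) + 7 + 28 = 27
σ = (1, 3, 2, 0): (-2) + (-6) + 27 + 21 = 40
σ = (2, 0, 1, 3): 2 + 21 + 9 + 9 = 41
σ = (2, 0, 3, 1): 2 + 21 + 8 + 16 = 47
σ = (2, 1, 0, 3): 2 + 8 + 7 + 9 = 26
σ = (2, 1, 3, 0): 2 + 8 + 8 + 21 = 39
σ = (2, 3, 0, 1): 2 + (-6) + 7 + 16 = 19
σ = (2, 3, 1, 0): 2 + (-6) + 9 + 21 = 26
σ = (3, 0, 1, 2): 0 + 21 + 9 + 28 = 58
σ = (3, 0, 2, 1): 0 + 21 + 27 + 16 = 64
σ = (3, 1, 0, 2): 0 + 8 + 7 + 28 = 43
σ = (3, 1, 2, 0): 0 + 8 + 27 + 21 = 56
σ = (3, 2, 0, 1): 0 + 11 + 7 + 16 = 34
σ = (3, 2, 1, 0): 0 + 11 + 9 + 21 = 41
Optimal value attained by: σ = (2, 3, 0, 1).
Answer: det⊕(C) = 19; verdict: NONSINGULAR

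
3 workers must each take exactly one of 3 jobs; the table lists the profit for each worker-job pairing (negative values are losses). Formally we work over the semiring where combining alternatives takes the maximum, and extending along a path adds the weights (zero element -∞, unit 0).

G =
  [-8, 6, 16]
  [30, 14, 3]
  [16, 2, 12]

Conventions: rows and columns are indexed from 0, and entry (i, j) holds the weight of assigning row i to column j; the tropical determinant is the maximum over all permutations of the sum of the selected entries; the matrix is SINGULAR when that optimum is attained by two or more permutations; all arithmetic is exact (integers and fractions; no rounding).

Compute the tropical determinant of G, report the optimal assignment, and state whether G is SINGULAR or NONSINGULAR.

σ = (0, 1, 2): (-8) + 14 + 12 = 18
σ = (0, 2, 1): (-8) + 3 + 2 = -3
σ = (1, 0, 2): 6 + 30 + 12 = 48
σ = (1, 2, 0): 6 + 3 + 16 = 25
σ = (2, 0, 1): 16 + 30 + 2 = 48
σ = (2, 1, 0): 16 + 14 + 16 = 46
Optimal value attained by: σ = (1, 0, 2).
Answer: det⊕(G) = 48; verdict: SINGULAR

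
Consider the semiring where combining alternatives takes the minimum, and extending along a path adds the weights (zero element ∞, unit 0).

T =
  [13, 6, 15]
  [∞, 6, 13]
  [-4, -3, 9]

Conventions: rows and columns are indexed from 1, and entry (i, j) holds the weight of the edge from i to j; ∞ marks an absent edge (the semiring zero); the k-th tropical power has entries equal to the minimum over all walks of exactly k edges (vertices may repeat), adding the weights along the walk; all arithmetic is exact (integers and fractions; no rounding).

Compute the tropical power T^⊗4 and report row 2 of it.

T^⊗2:
  [11, 12, 19]
  [9, 10, 19]
  [5, 2, 10]
T^⊗3:
  [15, 16, 25]
  [15, 15, 23]
  [6, 7, 15]
T^⊗4:
  [21, 21, 29]
  [19, 20, 28]
  [11, 12, 20]
Answer: row 2 of T^⊗4 = [19, 20, 28]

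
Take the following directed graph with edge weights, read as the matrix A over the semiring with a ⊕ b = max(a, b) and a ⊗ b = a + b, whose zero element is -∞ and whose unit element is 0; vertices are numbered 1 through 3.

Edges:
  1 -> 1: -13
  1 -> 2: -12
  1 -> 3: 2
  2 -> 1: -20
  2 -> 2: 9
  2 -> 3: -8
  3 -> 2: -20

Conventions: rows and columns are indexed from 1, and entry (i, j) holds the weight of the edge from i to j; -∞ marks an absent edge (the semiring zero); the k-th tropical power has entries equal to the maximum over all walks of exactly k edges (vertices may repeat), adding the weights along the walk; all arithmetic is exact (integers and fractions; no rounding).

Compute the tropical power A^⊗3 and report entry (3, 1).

A^⊗2:
  [-26, -3, -11]
  [-11, 18, 1]
  [-40, -11, -28]
A^⊗3:
  [-23, 6, -11]
  [-2, 27, 10]
  [-31, -2, -19]
Key observation: the optimum is the walk 3->2->2->1, with weight (-20) + 9 + (-20) = -31.
Optimal value attained by: walk 3->2->2->1.
Answer: (A^⊗3)[3][1] = -31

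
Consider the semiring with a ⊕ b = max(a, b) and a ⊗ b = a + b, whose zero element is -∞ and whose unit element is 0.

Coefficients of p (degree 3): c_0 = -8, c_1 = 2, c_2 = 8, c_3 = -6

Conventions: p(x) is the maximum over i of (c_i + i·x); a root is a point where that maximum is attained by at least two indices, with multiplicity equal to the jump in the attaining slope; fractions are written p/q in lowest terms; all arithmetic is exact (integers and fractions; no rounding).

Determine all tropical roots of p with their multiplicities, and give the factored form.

hull edge (i=0, c=-8) to (i=1, c=2): slope 10, span 1
hull edge (i=1, c=2) to (i=2, c=8): slope 6, span 1
hull edge (i=2, c=8) to (i=3, c=-6): slope -14, span 1
Factored form: p(x) = -6 ⊗ (x ⊕ (-10)) ⊗ (x ⊕ (-6)) ⊗ (x ⊕ 14)
Answer: roots = -10 (mult 1), -6 (mult 1), 14 (mult 1)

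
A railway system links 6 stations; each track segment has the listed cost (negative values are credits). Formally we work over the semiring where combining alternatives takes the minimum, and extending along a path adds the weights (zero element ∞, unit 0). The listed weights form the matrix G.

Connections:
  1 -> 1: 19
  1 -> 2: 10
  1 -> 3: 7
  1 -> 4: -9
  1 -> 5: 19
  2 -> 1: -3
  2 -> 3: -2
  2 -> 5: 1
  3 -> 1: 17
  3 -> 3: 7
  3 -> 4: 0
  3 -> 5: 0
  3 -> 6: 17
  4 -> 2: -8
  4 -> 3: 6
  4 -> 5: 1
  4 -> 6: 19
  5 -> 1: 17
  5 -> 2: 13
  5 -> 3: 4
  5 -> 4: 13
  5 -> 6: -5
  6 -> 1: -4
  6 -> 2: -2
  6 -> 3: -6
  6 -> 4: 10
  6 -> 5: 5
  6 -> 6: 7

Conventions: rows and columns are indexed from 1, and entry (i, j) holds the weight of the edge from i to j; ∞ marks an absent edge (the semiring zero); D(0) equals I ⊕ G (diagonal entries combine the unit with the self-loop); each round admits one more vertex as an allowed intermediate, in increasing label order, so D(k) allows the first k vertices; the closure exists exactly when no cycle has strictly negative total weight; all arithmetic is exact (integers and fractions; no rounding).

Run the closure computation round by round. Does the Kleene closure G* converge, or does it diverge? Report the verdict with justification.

D(0):
  [0, 10, 7, -9, 19, ∞]
  [-3, 0, -2, ∞, 1, ∞]
  [17, ∞, 0, 0, 0, 17]
  [∞, -8, 6, 0, 1, 19]
  [17, 13, 4, 13, 0, -5]
  [-4, -2, -6, 10, 5, 0]
D(1):
  [0, 10, 7, -9, 19, ∞]
  [-3, 0, -2, -12, 1, ∞]
  [17, 27, 0, 0, 0, 17]
  [∞, -8, 6, 0, 1, 19]
  [17, 13, 4, 8, 0, -5]
  [-4, -2, -6, -13, 5, 0]
Detection: at round 2, diagonal entry (4, 4) turns strictly negative.
Key observation: the cycle 4->2->1->4 has total weight (-8) + (-3) + (-9), which is strictly negative.
Answer: DIVERGES — negative cycle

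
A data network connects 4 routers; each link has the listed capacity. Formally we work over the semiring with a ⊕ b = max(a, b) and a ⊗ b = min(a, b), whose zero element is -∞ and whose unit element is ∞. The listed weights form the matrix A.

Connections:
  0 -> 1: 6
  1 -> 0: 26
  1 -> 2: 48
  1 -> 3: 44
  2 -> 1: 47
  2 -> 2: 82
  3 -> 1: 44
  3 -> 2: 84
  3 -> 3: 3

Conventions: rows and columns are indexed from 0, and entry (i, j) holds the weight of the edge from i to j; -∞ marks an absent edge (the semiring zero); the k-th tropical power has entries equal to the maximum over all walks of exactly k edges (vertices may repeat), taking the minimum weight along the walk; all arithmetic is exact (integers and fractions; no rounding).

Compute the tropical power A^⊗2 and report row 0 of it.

A^⊗2:
  [6, -∞, 6, 6]
  [-∞, 47, 48, 3]
  [26, 47, 82, 44]
  [26, 47, 82, 44]
Answer: row 0 of A^⊗2 = [6, -∞, 6, 6]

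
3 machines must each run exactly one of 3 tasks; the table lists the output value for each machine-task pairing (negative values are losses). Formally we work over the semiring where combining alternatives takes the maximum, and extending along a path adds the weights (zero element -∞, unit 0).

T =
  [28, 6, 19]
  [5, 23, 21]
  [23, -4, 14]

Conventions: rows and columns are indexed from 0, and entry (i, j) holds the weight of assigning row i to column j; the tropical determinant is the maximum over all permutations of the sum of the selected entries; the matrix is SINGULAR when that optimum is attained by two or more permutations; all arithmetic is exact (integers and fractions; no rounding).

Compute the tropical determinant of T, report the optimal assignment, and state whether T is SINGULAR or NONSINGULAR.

σ = (0, 1, 2): 28 + 23 + 14 = 65
σ = (0, 2, 1): 28 + 21 + (-4) = 45
σ = (1, 0, 2): 6 + 5 + 14 = 25
σ = (1, 2, 0): 6 + 21 + 23 = 50
σ = (2, 0, 1): 19 + 5 + (-4) = 20
σ = (2, 1, 0): 19 + 23 + 23 = 65
Optimal value attained by: σ = (0, 1, 2).
Answer: det⊕(T) = 65; verdict: SINGULAR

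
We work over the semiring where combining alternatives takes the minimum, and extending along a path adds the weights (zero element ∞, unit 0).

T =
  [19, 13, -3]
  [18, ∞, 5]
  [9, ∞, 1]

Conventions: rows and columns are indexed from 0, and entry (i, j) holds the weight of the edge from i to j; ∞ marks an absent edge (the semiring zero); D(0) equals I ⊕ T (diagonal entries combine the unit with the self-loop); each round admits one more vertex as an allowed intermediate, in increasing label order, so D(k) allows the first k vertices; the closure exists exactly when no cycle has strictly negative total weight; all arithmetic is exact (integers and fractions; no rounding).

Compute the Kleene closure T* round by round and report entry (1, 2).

D(0):
  [0, 13, -3]
  [18, 0, 5]
  [9, ∞, 0]
D(1):
  [0, 13, -3]
  [18, 0, 5]
  [9, 22, 0]
D(2):
  [0, 13, -3]
  [18, 0, 5]
  [9, 22, 0]
D(3):
  [0, 13, -3]
  [14, 0, 5]
  [9, 22, 0]
Answer: T*[1][2] = 5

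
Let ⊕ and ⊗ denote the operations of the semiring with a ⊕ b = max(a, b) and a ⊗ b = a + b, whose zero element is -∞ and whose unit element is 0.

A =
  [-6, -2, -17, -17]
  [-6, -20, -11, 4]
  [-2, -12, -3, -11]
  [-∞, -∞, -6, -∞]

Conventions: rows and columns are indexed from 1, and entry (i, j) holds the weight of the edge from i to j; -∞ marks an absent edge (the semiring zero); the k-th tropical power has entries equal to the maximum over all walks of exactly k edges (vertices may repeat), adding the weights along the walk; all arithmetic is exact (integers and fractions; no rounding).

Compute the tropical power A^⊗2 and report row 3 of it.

A^⊗2:
  [-8, -8, -13, 2]
  [-12, -8, -2, -16]
  [-5, -4, -6, -8]
  [-8, -18, -9, -17]
Answer: row 3 of A^⊗2 = [-5, -4, -6, -8]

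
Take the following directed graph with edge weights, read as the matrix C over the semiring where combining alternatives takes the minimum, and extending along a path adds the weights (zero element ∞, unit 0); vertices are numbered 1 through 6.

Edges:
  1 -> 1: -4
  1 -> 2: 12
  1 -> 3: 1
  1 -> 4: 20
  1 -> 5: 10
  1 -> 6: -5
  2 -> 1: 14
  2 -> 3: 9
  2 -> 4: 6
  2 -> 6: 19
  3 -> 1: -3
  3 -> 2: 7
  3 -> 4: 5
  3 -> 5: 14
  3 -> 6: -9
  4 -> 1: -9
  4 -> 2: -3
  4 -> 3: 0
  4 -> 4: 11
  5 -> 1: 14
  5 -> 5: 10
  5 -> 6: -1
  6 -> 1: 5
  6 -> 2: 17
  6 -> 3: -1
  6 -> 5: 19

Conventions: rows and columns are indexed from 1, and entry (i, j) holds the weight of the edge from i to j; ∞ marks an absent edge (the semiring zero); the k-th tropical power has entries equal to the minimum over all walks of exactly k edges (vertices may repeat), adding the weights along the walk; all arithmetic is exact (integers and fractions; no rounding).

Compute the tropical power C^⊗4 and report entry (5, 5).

C^⊗2:
  [-8, 8, -6, 6, 6, -9]
  [-3, 3, 6, 14, 23, 0]
  [-7, 2, -10, 13, 7, -8]
  [-13, 3, -8, 3, 1, -14]
  [4, 16, -2, 34, 18, 9]
  [-4, 6, 6, 4, 13, -10]
C^⊗3:
  [-12, 1, -10, -1, 2, -15]
  [-7, 9, -2, 9, 7, -8]
  [-13, -3, -9, -5, 3, -19]
  [-17, -1, -15, -3, -3, -18]
  [-5, 5, 5, 3, 12, -11]
  [-8, 1, -11, 11, 6, -9]
C^⊗4:
  [-16, -4, -16, -5, -2, -19]
  [-11, 5, -9, 3, 3, -12]
  [-17, -8, -20, -4, -3, -18]
  [-21, -8, -19, -10, -7, -24]
  [-9, 0, -12, 10, 5, -10]
  [-14, -4, -10, -6, 2, -20]
Key observation: the optimum is the walk 5->6->3->1->5, with weight (-1) + (-1) + (-3) + 10 = 5.
Optimal value attained by: walk 5->6->3->1->5.
Answer: (C^⊗4)[5][5] = 5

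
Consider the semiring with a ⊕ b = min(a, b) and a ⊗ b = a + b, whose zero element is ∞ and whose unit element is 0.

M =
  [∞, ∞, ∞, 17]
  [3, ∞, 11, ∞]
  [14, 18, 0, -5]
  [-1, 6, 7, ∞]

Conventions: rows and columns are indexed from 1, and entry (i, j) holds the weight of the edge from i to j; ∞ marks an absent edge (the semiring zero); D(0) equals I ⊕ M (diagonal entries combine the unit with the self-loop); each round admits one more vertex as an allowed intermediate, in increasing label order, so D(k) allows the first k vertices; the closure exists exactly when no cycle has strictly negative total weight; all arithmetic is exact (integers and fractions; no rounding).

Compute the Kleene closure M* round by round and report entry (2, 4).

D(0):
  [0, ∞, ∞, 17]
  [3, 0, 11, ∞]
  [14, 18, 0, -5]
  [-1, 6, 7, 0]
D(1):
  [0, ∞, ∞, 17]
  [3, 0, 11, 20]
  [14, 18, 0, -5]
  [-1, 6, 7, 0]
D(2):
  [0, ∞, ∞, 17]
  [3, 0, 11, 20]
  [14, 18, 0, -5]
  [-1, 6, 7, 0]
D(3):
  [0, ∞, ∞, 17]
  [3, 0, 11, 6]
  [14, 18, 0, -5]
  [-1, 6, 7, 0]
D(4):
  [0, 23, 24, 17]
  [3, 0, 11, 6]
  [-6, 1, 0, -5]
  [-1, 6, 7, 0]
Answer: M*[2][4] = 6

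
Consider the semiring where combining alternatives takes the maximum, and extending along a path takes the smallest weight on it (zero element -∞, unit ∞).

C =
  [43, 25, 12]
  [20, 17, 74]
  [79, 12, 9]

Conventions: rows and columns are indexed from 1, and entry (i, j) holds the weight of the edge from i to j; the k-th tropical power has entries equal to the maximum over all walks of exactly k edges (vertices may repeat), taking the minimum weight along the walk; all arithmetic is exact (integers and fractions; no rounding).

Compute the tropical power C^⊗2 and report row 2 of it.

C^⊗2:
  [43, 25, 25]
  [74, 20, 17]
  [43, 25, 12]
Answer: row 2 of C^⊗2 = [74, 20, 17]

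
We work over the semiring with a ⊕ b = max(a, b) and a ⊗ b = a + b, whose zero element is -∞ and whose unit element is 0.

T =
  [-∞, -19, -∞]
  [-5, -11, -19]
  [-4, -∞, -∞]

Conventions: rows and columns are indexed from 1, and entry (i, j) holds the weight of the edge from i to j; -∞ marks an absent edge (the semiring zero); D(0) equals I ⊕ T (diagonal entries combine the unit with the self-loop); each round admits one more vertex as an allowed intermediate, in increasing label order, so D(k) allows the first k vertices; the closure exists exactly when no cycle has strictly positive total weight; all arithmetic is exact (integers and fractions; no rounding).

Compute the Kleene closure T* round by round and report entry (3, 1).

D(0):
  [0, -19, -∞]
  [-5, 0, -19]
  [-4, -∞, 0]
D(1):
  [0, -19, -∞]
  [-5, 0, -19]
  [-4, -23, 0]
D(2):
  [0, -19, -38]
  [-5, 0, -19]
  [-4, -23, 0]
D(3):
  [0, -19, -38]
  [-5, 0, -19]
  [-4, -23, 0]
Answer: T*[3][1] = -4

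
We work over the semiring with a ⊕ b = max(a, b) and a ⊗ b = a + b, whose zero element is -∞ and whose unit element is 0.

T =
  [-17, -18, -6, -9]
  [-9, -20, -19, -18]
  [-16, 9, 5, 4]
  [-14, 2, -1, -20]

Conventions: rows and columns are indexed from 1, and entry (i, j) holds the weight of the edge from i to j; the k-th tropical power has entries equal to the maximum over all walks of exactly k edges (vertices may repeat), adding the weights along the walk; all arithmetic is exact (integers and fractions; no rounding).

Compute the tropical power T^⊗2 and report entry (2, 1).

T^⊗2:
  [-22, 3, -1, -2]
  [-26, -10, -14, -15]
  [0, 14, 10, 9]
  [-7, 8, 4, 3]
Key observation: the optimum is the walk 2->1->1, with weight (-9) + (-17) = -26.
Optimal value attained by: walk 2->1->1.
Answer: (T^⊗2)[2][1] = -26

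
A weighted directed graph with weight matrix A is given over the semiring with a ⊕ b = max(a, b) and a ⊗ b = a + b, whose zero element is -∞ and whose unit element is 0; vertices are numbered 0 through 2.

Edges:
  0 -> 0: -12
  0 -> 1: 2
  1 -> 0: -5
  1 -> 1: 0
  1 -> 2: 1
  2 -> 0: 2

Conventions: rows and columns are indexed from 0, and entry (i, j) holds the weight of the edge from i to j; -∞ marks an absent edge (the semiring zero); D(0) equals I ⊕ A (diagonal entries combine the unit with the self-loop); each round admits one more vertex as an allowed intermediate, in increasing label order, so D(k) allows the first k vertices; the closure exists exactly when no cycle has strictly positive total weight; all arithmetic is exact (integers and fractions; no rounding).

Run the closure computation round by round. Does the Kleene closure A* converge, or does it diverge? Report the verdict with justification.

D(0):
  [0, 2, -∞]
  [-5, 0, 1]
  [2, -∞, 0]
D(1):
  [0, 2, -∞]
  [-5, 0, 1]
  [2, 4, 0]
Detection: at round 2, diagonal entry (2, 2) turns strictly positive.
Key observation: the cycle 2->0->1->2 has total weight 2 + 2 + 1, which is strictly positive.
Answer: DIVERGES — positive cycle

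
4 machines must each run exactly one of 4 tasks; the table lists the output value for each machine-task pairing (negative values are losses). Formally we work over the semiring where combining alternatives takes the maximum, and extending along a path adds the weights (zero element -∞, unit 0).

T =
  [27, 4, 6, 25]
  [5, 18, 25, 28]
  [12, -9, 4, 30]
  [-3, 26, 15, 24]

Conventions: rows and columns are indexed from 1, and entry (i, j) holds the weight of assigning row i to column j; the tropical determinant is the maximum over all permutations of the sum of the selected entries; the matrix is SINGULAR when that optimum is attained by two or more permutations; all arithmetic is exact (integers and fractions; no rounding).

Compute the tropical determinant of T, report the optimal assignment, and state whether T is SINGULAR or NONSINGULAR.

σ = (1, 2, 3, 4): 27 + 18 + 4 + 24 = 73
σ = (1, 2, 4, 3): 27 + 18 + 30 + 15 = 90
σ = (1, 3, 2, 4): 27 + 25 + (-9) + 24 = 67
σ = (1, 3, 4, 2): 27 + 25 + 30 + 26 = 108
σ = (1, 4, 2, 3): 27 + 28 + (-9) + 15 = 61
σ = (1, 4, 3, 2): 27 + 28 + 4 + 26 = 85
σ = (2, 1, 3, 4): 4 + 5 + 4 + 24 = 37
σ = (2, 1, 4, 3): 4 + 5 + 30 + 15 = 54
σ = (2, 3, 1, 4): 4 + 25 + 12 + 24 = 65
σ = (2, 3, 4, 1): 4 + 25 + 30 + (-3) = 56
σ = (2, 4, 1, 3): 4 + 28 + 12 + 15 = 59
σ = (2, 4, 3, 1): 4 + 28 + 4 + (-3) = 33
σ = (3, 1, 2, 4): 6 + 5 + (-9) + 24 = 26
σ = (3, 1, 4, 2): 6 + 5 + 30 + 26 = 67
σ = (3, 2, 1, 4): 6 + 18 + 12 + 24 = 60
σ = (3, 2, 4, 1): 6 + 18 + 30 + (-3) = 51
σ = (3, 4, 1, 2): 6 + 28 + 12 + 26 = 72
σ = (3, 4, 2, 1): 6 + 28 + (-9) + (-3) = 22
σ = (4, 1, 2, 3): 25 + 5 + (-9) + 15 = 36
σ = (4, 1, 3, 2): 25 + 5 + 4 + 26 = 60
σ = (4, 2, 1, 3): 25 + 18 + 12 + 15 = 70
σ = (4, 2, 3, 1): 25 + 18 + 4 + (-3) = 44
σ = (4, 3, 1, 2): 25 + 25 + 12 + 26 = 88
σ = (4, 3, 2, 1): 25 + 25 + (-9) + (-3) = 38
Optimal value attained by: σ = (1, 3, 4, 2).
Answer: det⊕(T) = 108; verdict: NONSINGULAR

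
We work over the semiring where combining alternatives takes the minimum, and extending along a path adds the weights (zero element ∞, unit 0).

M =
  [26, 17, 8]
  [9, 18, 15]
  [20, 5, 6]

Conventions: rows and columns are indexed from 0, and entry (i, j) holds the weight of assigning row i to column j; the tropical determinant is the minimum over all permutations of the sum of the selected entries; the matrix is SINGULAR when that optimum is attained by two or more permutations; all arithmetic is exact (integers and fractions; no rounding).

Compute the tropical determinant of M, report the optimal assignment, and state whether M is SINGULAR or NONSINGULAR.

σ = (0, 1, 2): 26 + 18 + 6 = 50
σ = (0, 2, 1): 26 + 15 + 5 = 46
σ = (1, 0, 2): 17 + 9 + 6 = 32
σ = (1, 2, 0): 17 + 15 + 20 = 52
σ = (2, 0, 1): 8 + 9 + 5 = 22
σ = (2, 1, 0): 8 + 18 + 20 = 46
Optimal value attained by: σ = (2, 0, 1).
Answer: det⊕(M) = 22; verdict: NONSINGULAR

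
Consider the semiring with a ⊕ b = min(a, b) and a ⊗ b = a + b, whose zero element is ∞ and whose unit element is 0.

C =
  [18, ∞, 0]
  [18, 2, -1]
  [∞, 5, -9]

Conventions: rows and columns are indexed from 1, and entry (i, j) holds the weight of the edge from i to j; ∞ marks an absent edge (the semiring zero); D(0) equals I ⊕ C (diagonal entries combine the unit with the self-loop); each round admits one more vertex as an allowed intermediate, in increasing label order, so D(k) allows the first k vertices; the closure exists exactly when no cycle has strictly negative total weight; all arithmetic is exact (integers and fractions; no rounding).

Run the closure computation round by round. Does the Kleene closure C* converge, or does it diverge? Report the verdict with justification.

Detection: at round 0, diagonal entry (3, 3) turns strictly negative.
Key observation: the cycle 3->3 has total weight (-9), which is strictly negative.
Answer: DIVERGES — negative cycle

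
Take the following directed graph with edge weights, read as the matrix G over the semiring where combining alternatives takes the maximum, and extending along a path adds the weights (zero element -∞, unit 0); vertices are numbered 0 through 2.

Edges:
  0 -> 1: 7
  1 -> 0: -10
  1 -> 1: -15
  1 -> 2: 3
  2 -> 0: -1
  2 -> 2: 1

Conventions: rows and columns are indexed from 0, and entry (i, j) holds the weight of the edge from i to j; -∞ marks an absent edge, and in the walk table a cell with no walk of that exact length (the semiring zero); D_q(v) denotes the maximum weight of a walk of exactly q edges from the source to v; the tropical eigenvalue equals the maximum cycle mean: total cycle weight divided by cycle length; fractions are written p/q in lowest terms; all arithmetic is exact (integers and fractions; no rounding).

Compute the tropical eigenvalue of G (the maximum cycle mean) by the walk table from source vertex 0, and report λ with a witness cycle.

q=0: [0, -∞, -∞]
q=1: [-∞, 7, -∞]
q=2: [-3, -8, 10]
q=3: [9, 4, 11]
Optimal cycle mean attained by: cycle 0->1->2->0, total 7 + 3 + (-1), length 3.
Answer: λ = 3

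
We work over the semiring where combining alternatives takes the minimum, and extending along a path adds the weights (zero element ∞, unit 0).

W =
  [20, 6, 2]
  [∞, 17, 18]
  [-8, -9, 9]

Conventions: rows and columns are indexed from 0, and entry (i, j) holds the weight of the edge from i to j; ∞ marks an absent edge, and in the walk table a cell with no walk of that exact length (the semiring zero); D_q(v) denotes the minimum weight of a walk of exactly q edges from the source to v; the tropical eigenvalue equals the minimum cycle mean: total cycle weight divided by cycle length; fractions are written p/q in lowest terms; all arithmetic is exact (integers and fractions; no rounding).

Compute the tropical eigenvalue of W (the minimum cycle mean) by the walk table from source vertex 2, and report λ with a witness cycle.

q=0: [∞, ∞, 0]
q=1: [-8, -9, 9]
q=2: [1, -2, -6]
q=3: [-14, -15, 3]
Optimal cycle mean attained by: cycle 0->2->0, total 2 + (-8), length 2.
Answer: λ = -3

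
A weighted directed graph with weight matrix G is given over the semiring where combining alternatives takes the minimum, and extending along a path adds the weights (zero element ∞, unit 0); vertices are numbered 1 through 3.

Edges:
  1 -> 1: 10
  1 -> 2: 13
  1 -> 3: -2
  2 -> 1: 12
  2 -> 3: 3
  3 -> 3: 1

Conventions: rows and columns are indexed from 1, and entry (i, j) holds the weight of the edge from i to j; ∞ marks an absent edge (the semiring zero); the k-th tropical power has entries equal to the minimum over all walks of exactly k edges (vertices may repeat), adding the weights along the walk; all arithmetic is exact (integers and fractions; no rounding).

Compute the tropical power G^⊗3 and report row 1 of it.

G^⊗2:
  [20, 23, -1]
  [22, 25, 4]
  [∞, ∞, 2]
G^⊗3:
  [30, 33, 0]
  [32, 35, 5]
  [∞, ∞, 3]
Answer: row 1 of G^⊗3 = [30, 33, 0]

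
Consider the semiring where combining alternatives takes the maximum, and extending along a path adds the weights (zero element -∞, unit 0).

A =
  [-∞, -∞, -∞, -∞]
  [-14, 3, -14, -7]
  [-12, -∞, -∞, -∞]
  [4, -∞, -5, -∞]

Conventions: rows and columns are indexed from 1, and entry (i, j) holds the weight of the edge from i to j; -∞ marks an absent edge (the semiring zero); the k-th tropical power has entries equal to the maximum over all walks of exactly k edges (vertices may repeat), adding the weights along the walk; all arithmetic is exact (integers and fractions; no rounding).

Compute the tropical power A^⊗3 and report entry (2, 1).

A^⊗2:
  [-∞, -∞, -∞, -∞]
  [-3, 6, -11, -4]
  [-∞, -∞, -∞, -∞]
  [-17, -∞, -∞, -∞]
A^⊗3:
  [-∞, -∞, -∞, -∞]
  [0, 9, -8, -1]
  [-∞, -∞, -∞, -∞]
  [-∞, -∞, -∞, -∞]
Key observation: the optimum is the walk 2->2->4->1, with weight 3 + (-7) + 4 = 0.
Optimal value attained by: walk 2->2->4->1.
Answer: (A^⊗3)[2][1] = 0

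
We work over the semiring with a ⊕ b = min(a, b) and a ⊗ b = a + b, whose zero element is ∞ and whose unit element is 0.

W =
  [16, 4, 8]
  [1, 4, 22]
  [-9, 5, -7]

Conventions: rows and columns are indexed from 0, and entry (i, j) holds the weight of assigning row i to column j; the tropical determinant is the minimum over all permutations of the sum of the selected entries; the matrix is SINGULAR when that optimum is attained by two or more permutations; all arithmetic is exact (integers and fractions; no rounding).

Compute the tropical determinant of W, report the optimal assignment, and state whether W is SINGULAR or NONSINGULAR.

σ = (0, 1, 2): 16 + 4 + (-7) = 13
σ = (0, 2, 1): 16 + 22 + 5 = 43
σ = (1, 0, 2): 4 + 1 + (-7) = -2
σ = (1, 2, 0): 4 + 22 + (-9) = 17
σ = (2, 0, 1): 8 + 1 + 5 = 14
σ = (2, 1, 0): 8 + 4 + (-9) = 3
Optimal value attained by: σ = (1, 0, 2).
Answer: det⊕(W) = -2; verdict: NONSINGULAR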